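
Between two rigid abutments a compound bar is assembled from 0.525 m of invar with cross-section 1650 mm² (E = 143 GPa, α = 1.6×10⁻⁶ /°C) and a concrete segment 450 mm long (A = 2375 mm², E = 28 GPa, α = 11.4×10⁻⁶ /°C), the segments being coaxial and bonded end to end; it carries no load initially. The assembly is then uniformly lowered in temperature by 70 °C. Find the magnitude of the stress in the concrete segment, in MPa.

If the supports were absent, the total length change would be Σ αᵢΔT Lᵢ = 1.6×10⁻⁶×70×525 + 11.4×10⁻⁶×70×450 = 0.4179 mm.
The walls prevent any net length change, so an axial force P (same in every segment) develops. Compatibility: P · Σ Lᵢ/(AᵢEᵢ) = δ_free.
Σ Lᵢ/(AᵢEᵢ) = 525/(1650×143×10³) + 450/(2375×28×10³) = 8.992×10⁻⁶ mm/N.
Hence P = δ_free / Σ(L/AE) = 0.4179/8.992×10⁻⁶ = 46.47 kN (tensile).
σ_{concrete} = P / A = 46470 / 2375 = 19.57 MPa.

σ ≈ 19.6 MPa (tensile)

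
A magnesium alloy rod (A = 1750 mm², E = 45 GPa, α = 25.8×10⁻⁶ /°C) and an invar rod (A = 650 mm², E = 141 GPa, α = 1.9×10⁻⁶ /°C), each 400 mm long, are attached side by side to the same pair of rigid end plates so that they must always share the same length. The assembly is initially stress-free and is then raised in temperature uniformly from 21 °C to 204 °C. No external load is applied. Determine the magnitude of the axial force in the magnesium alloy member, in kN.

Equilibrium of a rigid end plate with no external load gives equal and opposite internal forces ±P in the two members. Since α_{magnesium alloy} > α_{invar}, heating drives the magnesium alloy into compression and the invar into tension.
Compatibility of the two members (thermal + elastic change equal): (α₁ − α₂)ΔT = P·[1/(A₁E₁) + 1/(A₂E₂)].
|α₁ − α₂|·ΔT = 23.9×10⁻⁶ × 183 = 0.004374.
1/(A₁E₁) + 1/(A₂E₂) = 1/(1750×45×10³) + 1/(650×141×10³) = 2.361×10⁻⁸ N⁻¹.
So P = 0.004374 / 2.361×10⁻⁸ = 185.3 kN.

P ≈ 185 kN (compressive in the magnesium alloy)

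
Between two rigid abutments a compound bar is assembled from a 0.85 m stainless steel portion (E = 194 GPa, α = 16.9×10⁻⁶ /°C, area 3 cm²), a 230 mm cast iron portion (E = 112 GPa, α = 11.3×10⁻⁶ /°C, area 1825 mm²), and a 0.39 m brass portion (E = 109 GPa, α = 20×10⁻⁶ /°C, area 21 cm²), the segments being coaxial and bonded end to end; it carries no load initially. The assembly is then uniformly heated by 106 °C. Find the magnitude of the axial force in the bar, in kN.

P ≈ 151 kN (compressive)

With the walls removed the bar would change length by δ_free = Σ αᵢΔT Lᵢ = 16.9×10⁻⁶×106×850 + 11.3×10⁻⁶×106×230 + 20×10⁻⁶×106×390 = 2.625 mm.
The walls prevent any net length change, so an axial force P (same in every segment) develops. Compatibility: P · Σ Lᵢ/(AᵢEᵢ) = δ_free.
The series flexibility is Σ Lᵢ/(AᵢEᵢ) = 850/(300×194×10³) + 230/(1825×112×10³) + 390/(2100×109×10³) = 1.743×10⁻⁵ mm/N.
Hence P = δ_free / Σ(L/AE) = 2.625/1.743×10⁻⁵ = 150.6 kN (compressive).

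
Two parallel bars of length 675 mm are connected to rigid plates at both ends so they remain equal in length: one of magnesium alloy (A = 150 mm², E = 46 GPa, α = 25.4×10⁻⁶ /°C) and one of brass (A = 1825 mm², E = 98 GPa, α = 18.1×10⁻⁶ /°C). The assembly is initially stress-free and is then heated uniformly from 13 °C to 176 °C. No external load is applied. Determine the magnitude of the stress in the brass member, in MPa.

σ ≈ 4.33 MPa (tensile)

The magnesium alloy has the larger α, so on heating it would change length more than the brass if both were free. The rigid plates force a common final length, so the magnesium alloy is put into compression and the brass into tension, with equal and opposite forces P (no external load).
Equating the net (thermal + elastic) strains gives |α₁ − α₂|·ΔT = P·[1/(A₁E₁) + 1/(A₂E₂)].
|α₁ − α₂|·ΔT = 7.3×10⁻⁶ × 163 = 0.00119.
1/(A₁E₁) + 1/(A₂E₂) = 1/(150×46×10³) + 1/(1825×98×10³) = 1.505×10⁻⁷ N⁻¹.
So P = 0.00119 / 1.505×10⁻⁷ = 7.905 kN.
σ_{brass} = P/A₂ = 7905/1825 = 4.332 MPa, tensile.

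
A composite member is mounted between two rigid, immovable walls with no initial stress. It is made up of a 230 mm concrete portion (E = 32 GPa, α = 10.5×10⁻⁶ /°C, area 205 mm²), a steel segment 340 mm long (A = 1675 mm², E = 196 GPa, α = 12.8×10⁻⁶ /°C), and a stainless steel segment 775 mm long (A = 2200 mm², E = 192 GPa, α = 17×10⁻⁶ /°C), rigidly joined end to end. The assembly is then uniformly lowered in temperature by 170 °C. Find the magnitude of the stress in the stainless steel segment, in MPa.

σ ≈ 40.6 MPa (tensile)

If the supports were absent, the total length change would be Σ αᵢΔT Lᵢ = 10.5×10⁻⁶×170×230 + 12.8×10⁻⁶×170×340 + 17×10⁻⁶×170×775 = 3.39 mm.
The rigid supports impose zero overall length change; the single axial force P common to all segments must satisfy P Σ Lᵢ/(AᵢEᵢ) = δ_free.
The series flexibility is Σ Lᵢ/(AᵢEᵢ) = 230/(205×32×10³) + 340/(1675×196×10³) + 775/(2200×192×10³) = 3.793×10⁻⁵ mm/N.
P = 3.39 / 3.793×10⁻⁵ = 89380 N = 89.38 kN, tensile.
σ_{stainless steel} = P / A = 89380 / 2200 = 40.63 MPa.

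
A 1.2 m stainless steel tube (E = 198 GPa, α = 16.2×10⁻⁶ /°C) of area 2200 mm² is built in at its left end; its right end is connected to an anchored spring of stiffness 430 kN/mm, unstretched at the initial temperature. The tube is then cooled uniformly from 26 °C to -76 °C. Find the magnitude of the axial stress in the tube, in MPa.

The unrestrained thermal change is αΔT L = 16.2×10⁻⁶ × 102 × 1200 = 1.983 mm.
With a force P in the spring, the elastic change of the tube is PL/(AE) and that of the spring is P/k; compatibility requires their sum to equal δ_free.
So P = δ_free / [L/(AE) + 1/k] = 1.983 / [ 1200/(2200×198×10³) + 1/(430×10³) ].
P = 1.983 / 5.08×10⁻⁶ = 390300 N.
σ = P/A = 390300/2200 = 177.4 MPa.

σ ≈ 177 MPa (tensile)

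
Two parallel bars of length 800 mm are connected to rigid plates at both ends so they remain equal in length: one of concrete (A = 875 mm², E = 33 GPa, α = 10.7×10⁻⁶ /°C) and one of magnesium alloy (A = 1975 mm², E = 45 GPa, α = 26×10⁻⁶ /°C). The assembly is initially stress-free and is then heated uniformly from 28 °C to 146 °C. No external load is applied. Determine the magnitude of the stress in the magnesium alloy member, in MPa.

σ ≈ 19.9 MPa (compressive)

Both members must finish at the same length. With the larger α, the magnesium alloy tends to over-expand; the plates restrain it, putting the magnesium alloy in compression and the concrete in tension. With no external load the two internal forces are equal and opposite, magnitude P.
Equating the net (thermal + elastic) strains gives |α₁ − α₂|·ΔT = P·[1/(A₁E₁) + 1/(A₂E₂)].
|α₁ − α₂|·ΔT = 15.3×10⁻⁶ × 118 = 0.001805.
1/(A₁E₁) + 1/(A₂E₂) = 1/(875×33×10³) + 1/(1975×45×10³) = 4.588×10⁻⁸ N⁻¹.
So P = 0.001805 / 4.588×10⁻⁸ = 39.35 kN.
σ_{magnesium alloy} = P/A₂ = 39350/1975 = 19.92 MPa, compressive.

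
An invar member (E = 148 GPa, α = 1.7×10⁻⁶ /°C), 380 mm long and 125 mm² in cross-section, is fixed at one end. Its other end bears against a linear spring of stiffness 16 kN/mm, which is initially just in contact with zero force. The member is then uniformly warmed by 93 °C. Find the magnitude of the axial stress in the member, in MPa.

σ ≈ 5.79 MPa (compressive)

Free thermal expansion: δ_free = αΔT L = 1.7×10⁻⁶ × 93 × 380 = 0.06008 mm.
With a force P in the spring, the elastic change of the member is PL/(AE) and that of the spring is P/k; compatibility requires their sum to equal δ_free.
So P = δ_free / [L/(AE) + 1/k] = 0.06008 / [ 380/(125×148×10³) + 1/(16×10³) ].
P = 0.06008 / 8.304×10⁻⁵ = 723.5 N.
σ = P/A = 723.5/125 = 5.788 MPa.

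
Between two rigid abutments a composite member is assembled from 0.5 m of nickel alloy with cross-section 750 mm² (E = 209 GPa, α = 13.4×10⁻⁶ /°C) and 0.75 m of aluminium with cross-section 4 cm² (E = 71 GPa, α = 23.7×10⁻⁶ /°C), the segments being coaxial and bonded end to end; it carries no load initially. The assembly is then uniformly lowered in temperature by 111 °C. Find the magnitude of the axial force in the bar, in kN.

P ≈ 91.8 kN (tensile)

If the supports were absent, the total length change would be Σ αᵢΔT Lᵢ = 13.4×10⁻⁶×111×500 + 23.7×10⁻⁶×111×750 = 2.717 mm.
The walls prevent any net length change, so an axial force P (same in every segment) develops. Compatibility: P · Σ Lᵢ/(AᵢEᵢ) = δ_free.
The series flexibility is Σ Lᵢ/(AᵢEᵢ) = 500/(750×209×10³) + 750/(400×71×10³) = 2.96×10⁻⁵ mm/N.
Hence P = δ_free / Σ(L/AE) = 2.717/2.96×10⁻⁵ = 91.79 kN (tensile).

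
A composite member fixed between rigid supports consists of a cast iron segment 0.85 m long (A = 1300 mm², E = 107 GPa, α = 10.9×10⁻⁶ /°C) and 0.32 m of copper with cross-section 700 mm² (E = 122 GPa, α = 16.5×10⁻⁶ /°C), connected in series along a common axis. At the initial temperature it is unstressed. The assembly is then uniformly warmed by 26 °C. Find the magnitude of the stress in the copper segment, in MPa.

σ ≈ 54.8 MPa (compressive)

With the walls removed the bar would change length by δ_free = Σ αᵢΔT Lᵢ = 10.9×10⁻⁶×26×850 + 16.5×10⁻⁶×26×320 = 0.3782 mm.
The rigid supports impose zero overall length change; the single axial force P common to all segments must satisfy P Σ Lᵢ/(AᵢEᵢ) = δ_free.
The series flexibility is Σ Lᵢ/(AᵢEᵢ) = 850/(1300×107×10³) + 320/(700×122×10³) = 9.858×10⁻⁶ mm/N.
Hence P = δ_free / Σ(L/AE) = 0.3782/9.858×10⁻⁶ = 38.36 kN (compressive).
σ_{copper} = P / A = 38360 / 700 = 54.8 MPa.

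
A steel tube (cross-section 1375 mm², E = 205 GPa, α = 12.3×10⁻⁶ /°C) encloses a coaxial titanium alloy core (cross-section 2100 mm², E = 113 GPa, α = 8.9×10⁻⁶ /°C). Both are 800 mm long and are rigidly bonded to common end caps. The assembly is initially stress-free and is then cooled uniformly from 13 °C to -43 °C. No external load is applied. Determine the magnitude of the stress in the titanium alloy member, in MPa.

Both members must finish at the same length. With the larger α, the steel tends to over-contract; the plates restrain it, putting the steel in tension and the titanium alloy in compression. With no external load the two internal forces are equal and opposite, magnitude P.
Setting the final lengths equal and cancelling L: (α₁ − α₂)ΔT = P/(A₁E₁) + P/(A₂E₂).
|α₁ − α₂|·ΔT = 3.4×10⁻⁶ × 56 = 0.0001904.
1/(A₁E₁) + 1/(A₂E₂) = 1/(1375×205×10³) + 1/(2100×113×10³) = 7.762×10⁻⁹ N⁻¹.
P = 0.0001904 / 7.762×10⁻⁹ = 24530 N = 24.53 kN.
σ_{titanium alloy} = P/A₂ = 24530/2100 = 11.68 MPa, compressive.

σ ≈ 11.7 MPa (compressive)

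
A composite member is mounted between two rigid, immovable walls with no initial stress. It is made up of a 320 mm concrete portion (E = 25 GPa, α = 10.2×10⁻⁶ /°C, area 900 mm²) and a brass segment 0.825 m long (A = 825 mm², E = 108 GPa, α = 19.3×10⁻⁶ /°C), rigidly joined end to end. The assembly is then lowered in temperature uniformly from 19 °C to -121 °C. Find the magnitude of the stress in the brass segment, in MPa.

If the supports were absent, the total length change would be Σ αᵢΔT Lᵢ = 10.2×10⁻⁶×140×320 + 19.3×10⁻⁶×140×825 = 2.686 mm.
Since the ends are fixed, an axial force P builds up, equal in every segment, with P · Σ Lᵢ/(AᵢEᵢ) = δ_free.
Σ Lᵢ/(AᵢEᵢ) = 320/(900×25×10³) + 825/(825×108×10³) = 2.348×10⁻⁵ mm/N.
P = 2.686 / 2.348×10⁻⁵ = 114400 N = 114.4 kN, tensile.
σ_{brass} = P / A = 114400 / 825 = 138.7 MPa.

σ ≈ 139 MPa (tensile)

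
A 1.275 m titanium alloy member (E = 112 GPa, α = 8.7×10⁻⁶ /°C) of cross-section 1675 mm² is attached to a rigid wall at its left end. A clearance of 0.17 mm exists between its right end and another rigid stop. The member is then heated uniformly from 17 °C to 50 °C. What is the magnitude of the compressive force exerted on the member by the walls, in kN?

P ≈ 28.8 kN

Free thermal elongation = αΔT L = 8.7×10⁻⁶ × 33 × 1275 = 0.3661 mm.
The gap closes (δ_free > 0.17 mm) and the wall then resists a further 0.3661 − 0.17 = 0.1961 mm of expansion.
So σ = E(δ_free − g)/L = 112×10³ × 0.1961/1275 = 17.22 MPa.
P = σA = 17.22 × 1675 = 28.85 kN.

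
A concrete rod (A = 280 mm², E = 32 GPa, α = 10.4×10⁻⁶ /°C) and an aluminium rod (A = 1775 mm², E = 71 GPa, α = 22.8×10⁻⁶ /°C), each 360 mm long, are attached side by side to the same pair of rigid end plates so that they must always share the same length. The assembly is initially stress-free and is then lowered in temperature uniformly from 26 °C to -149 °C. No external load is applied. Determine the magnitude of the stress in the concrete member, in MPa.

The aluminium has the larger α, so on cooling it would change length more than the concrete if both were free. The rigid plates force a common final length, so the aluminium is put into tension and the concrete into compression, with equal and opposite forces P (no external load).
Equating the net (thermal + elastic) strains gives |α₁ − α₂|·ΔT = P·[1/(A₁E₁) + 1/(A₂E₂)].
|α₁ − α₂|·ΔT = 12.4×10⁻⁶ × 175 = 0.00217.
1/(A₁E₁) + 1/(A₂E₂) = 1/(280×32×10³) + 1/(1775×71×10³) = 1.195×10⁻⁷ N⁻¹.
So P = 0.00217 / 1.195×10⁻⁷ = 18.15 kN.
σ_{concrete} = P/A₁ = 18150/280 = 64.83 MPa, compressive.

σ ≈ 64.8 MPa (compressive)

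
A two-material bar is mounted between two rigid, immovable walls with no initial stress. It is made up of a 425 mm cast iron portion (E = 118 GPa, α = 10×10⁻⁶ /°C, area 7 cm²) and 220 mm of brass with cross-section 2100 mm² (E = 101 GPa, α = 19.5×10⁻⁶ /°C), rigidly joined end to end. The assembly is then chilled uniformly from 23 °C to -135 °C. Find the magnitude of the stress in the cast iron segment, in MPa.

σ ≈ 312 MPa (tensile)

If the supports were absent, the total length change would be Σ αᵢΔT Lᵢ = 10×10⁻⁶×158×425 + 19.5×10⁻⁶×158×220 = 1.349 mm.
Since the ends are fixed, an axial force P builds up, equal in every segment, with P · Σ Lᵢ/(AᵢEᵢ) = δ_free.
The series flexibility is Σ Lᵢ/(AᵢEᵢ) = 425/(700×118×10³) + 220/(2100×101×10³) = 6.183×10⁻⁶ mm/N.
So P = 1.349 / 6.183×10⁻⁶ = 218.2 kN, tensile.
σ_{cast iron} = P / A = 218200 / 700 = 311.8 MPa.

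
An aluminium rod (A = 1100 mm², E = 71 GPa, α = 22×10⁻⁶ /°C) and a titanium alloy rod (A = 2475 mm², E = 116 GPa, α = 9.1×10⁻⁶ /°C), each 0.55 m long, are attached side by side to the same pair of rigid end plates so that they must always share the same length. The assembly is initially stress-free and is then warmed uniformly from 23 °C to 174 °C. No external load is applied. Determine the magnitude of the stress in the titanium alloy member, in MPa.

σ ≈ 48.3 MPa (tensile)

Equilibrium of a rigid end plate with no external load gives equal and opposite internal forces ±P in the two members. Since α_{aluminium} > α_{titanium alloy}, heating drives the aluminium into compression and the titanium alloy into tension.
Equating the net (thermal + elastic) strains gives |α₁ − α₂|·ΔT = P·[1/(A₁E₁) + 1/(A₂E₂)].
|α₁ − α₂|·ΔT = 12.9×10⁻⁶ × 151 = 0.001948.
1/(A₁E₁) + 1/(A₂E₂) = 1/(1100×71×10³) + 1/(2475×116×10³) = 1.629×10⁻⁸ N⁻¹.
P = 0.001948 / 1.629×10⁻⁸ = 119600 N = 119.6 kN.
σ_{titanium alloy} = P/A₂ = 119600/2475 = 48.32 MPa, tensile.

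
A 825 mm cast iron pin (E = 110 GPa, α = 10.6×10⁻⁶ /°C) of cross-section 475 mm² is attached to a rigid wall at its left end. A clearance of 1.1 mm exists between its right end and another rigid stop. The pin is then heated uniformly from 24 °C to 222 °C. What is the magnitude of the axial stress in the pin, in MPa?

σ ≈ 84.2 MPa (compressive)

If the wall were absent the pin would grow by αΔT L = 10.6×10⁻⁶ × 198 × 825 = 1.732 mm.
After closing the 1.1 mm clearance, 1.732 − 1.1 = 0.6315 mm of expansion remains to be suppressed by the wall.
Compatibility: PL/(AE) = 0.6315 mm, so σ = P/A = E × (0.6315/825) = 84.2 MPa.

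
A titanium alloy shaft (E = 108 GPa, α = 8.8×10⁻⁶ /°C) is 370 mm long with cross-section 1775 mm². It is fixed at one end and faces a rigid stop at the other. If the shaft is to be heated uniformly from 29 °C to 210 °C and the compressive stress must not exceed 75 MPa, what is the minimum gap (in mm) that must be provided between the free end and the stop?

g ≈ 0.332 mm

With no wall the shaft would lengthen by αΔT L = 8.8×10⁻⁶ × 181 × 370 = 0.5893 mm.
A stress of 75 MPa corresponds to the wall pushing the shaft back by σL/E = 75×370/(108×10³) = 0.2569 mm.
The gap must absorb the remainder: g_min = 0.5893 − 0.2569 = 0.3324 mm.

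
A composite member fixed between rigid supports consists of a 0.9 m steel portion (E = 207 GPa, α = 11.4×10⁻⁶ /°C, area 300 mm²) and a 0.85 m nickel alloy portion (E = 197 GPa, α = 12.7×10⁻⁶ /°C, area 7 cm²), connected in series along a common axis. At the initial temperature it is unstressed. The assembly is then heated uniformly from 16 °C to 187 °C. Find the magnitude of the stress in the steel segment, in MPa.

With the walls removed the bar would change length by δ_free = Σ αᵢΔT Lᵢ = 11.4×10⁻⁶×171×900 + 12.7×10⁻⁶×171×850 = 3.6 mm.
The walls prevent any net length change, so an axial force P (same in every segment) develops. Compatibility: P · Σ Lᵢ/(AᵢEᵢ) = δ_free.
The series flexibility is Σ Lᵢ/(AᵢEᵢ) = 900/(300×207×10³) + 850/(700×197×10³) = 2.066×10⁻⁵ mm/N.
P = 3.6 / 2.066×10⁻⁵ = 174300 N = 174.3 kN, compressive.
σ_{steel} = P / A = 174300 / 300 = 581 MPa.

σ ≈ 581 MPa (compressive)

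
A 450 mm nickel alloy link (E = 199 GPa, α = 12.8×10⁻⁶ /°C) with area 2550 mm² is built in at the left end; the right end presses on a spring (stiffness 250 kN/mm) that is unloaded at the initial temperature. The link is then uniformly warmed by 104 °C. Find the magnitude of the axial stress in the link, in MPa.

Free thermal expansion: δ_free = αΔT L = 12.8×10⁻⁶ × 104 × 450 = 0.599 mm.
With a force P in the spring, the elastic change of the link is PL/(AE) and that of the spring is P/k; compatibility requires their sum to equal δ_free.
So P = δ_free / [L/(AE) + 1/k] = 0.599 / [ 450/(2550×199×10³) + 1/(250×10³) ].
P = 0.599 / 4.887×10⁻⁶ = 122600 N.
σ = P/A = 122600/2550 = 48.07 MPa.

σ ≈ 48.1 MPa (compressive)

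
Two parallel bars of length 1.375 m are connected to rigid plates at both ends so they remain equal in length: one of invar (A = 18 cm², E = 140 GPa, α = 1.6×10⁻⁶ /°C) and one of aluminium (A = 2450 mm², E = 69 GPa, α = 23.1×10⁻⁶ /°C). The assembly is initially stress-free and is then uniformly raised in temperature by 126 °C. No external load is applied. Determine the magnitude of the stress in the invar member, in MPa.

σ ≈ 152 MPa (tensile)

The aluminium has the larger α, so on heating it would change length more than the invar if both were free. The rigid plates force a common final length, so the aluminium is put into compression and the invar into tension, with equal and opposite forces P (no external load).
Equating the net (thermal + elastic) strains gives |α₁ − α₂|·ΔT = P·[1/(A₁E₁) + 1/(A₂E₂)].
|α₁ − α₂|·ΔT = 21.5×10⁻⁶ × 126 = 0.002709.
1/(A₁E₁) + 1/(A₂E₂) = 1/(1800×140×10³) + 1/(2450×69×10³) = 9.884×10⁻⁹ N⁻¹.
So P = 0.002709 / 9.884×10⁻⁹ = 274.1 kN.
σ_{invar} = P/A₁ = 274100/1800 = 152.3 MPa, tensile.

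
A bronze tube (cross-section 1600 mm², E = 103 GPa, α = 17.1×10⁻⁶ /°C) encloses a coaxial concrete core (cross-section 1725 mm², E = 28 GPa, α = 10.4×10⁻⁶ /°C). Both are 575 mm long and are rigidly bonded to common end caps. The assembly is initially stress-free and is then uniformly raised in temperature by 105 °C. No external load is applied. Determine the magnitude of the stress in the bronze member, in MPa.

Equilibrium of a rigid end plate with no external load gives equal and opposite internal forces ±P in the two members. Since α_{bronze} > α_{concrete}, heating drives the bronze into compression and the concrete into tension.
Equating the net (thermal + elastic) strains gives |α₁ − α₂|·ΔT = P·[1/(A₁E₁) + 1/(A₂E₂)].
|α₁ − α₂|·ΔT = 6.7×10⁻⁶ × 105 = 0.0007035.
1/(A₁E₁) + 1/(A₂E₂) = 1/(1600×103×10³) + 1/(1725×28×10³) = 2.677×10⁻⁸ N⁻¹.
So P = 0.0007035 / 2.677×10⁻⁸ = 26.28 kN.
σ_{bronze} = P/A₁ = 26280/1600 = 16.42 MPa, compressive.

σ ≈ 16.4 MPa (compressive)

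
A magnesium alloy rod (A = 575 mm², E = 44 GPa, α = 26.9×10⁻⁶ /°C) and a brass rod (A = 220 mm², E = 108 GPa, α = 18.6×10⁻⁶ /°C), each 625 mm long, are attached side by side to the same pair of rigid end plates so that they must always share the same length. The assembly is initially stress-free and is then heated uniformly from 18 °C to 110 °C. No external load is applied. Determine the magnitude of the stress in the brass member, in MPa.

σ ≈ 42.5 MPa (tensile)

The magnesium alloy has the larger α, so on heating it would change length more than the brass if both were free. The rigid plates force a common final length, so the magnesium alloy is put into compression and the brass into tension, with equal and opposite forces P (no external load).
Equating the net (thermal + elastic) strains gives |α₁ − α₂|·ΔT = P·[1/(A₁E₁) + 1/(A₂E₂)].
|α₁ − α₂|·ΔT = 8.3×10⁻⁶ × 92 = 0.0007636.
1/(A₁E₁) + 1/(A₂E₂) = 1/(575×44×10³) + 1/(220×108×10³) = 8.161×10⁻⁸ N⁻¹.
P = 0.0007636 / 8.161×10⁻⁸ = 9356 N = 9.356 kN.
σ_{brass} = P/A₂ = 9356/220 = 42.53 MPa, tensile.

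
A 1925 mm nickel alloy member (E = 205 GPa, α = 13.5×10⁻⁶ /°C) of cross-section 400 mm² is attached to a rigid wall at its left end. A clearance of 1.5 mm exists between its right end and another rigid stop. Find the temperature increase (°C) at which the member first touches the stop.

ΔT ≈ 57.7 °C

Contact occurs when the free expansion equals the gap: αΔT L = 1.5 mm.
ΔT = 1.5 / (13.5×10⁻⁶ × 1925) = 57.72 °C.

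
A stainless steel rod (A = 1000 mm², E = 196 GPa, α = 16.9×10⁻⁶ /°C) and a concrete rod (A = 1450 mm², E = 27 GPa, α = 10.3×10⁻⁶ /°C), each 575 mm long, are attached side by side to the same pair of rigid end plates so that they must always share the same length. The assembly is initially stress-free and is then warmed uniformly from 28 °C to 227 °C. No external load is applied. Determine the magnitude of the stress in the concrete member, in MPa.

σ ≈ 29.6 MPa (tensile)

The stainless steel has the larger α, so on heating it would change length more than the concrete if both were free. The rigid plates force a common final length, so the stainless steel is put into compression and the concrete into tension, with equal and opposite forces P (no external load).
Equating the net (thermal + elastic) strains gives |α₁ − α₂|·ΔT = P·[1/(A₁E₁) + 1/(A₂E₂)].
|α₁ − α₂|·ΔT = 6.6×10⁻⁶ × 199 = 0.001313.
1/(A₁E₁) + 1/(A₂E₂) = 1/(1000×196×10³) + 1/(1450×27×10³) = 3.064×10⁻⁸ N⁻¹.
P = 0.001313 / 3.064×10⁻⁸ = 42860 N = 42.86 kN.
σ_{concrete} = P/A₂ = 42860/1450 = 29.56 MPa, tensile.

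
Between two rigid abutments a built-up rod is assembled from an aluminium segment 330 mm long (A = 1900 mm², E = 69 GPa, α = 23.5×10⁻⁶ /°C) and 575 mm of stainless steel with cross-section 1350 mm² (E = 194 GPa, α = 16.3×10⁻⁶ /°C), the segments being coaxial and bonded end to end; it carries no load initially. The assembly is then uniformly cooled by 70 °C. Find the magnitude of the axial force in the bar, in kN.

With the walls removed the bar would change length by δ_free = Σ αᵢΔT Lᵢ = 23.5×10⁻⁶×70×330 + 16.3×10⁻⁶×70×575 = 1.199 mm.
Since the ends are fixed, an axial force P builds up, equal in every segment, with P · Σ Lᵢ/(AᵢEᵢ) = δ_free.
Σ Lᵢ/(AᵢEᵢ) = 330/(1900×69×10³) + 575/(1350×194×10³) = 4.713×10⁻⁶ mm/N.
Hence P = δ_free / Σ(L/AE) = 1.199/4.713×10⁻⁶ = 254.4 kN (tensile).

P ≈ 254 kN (tensile)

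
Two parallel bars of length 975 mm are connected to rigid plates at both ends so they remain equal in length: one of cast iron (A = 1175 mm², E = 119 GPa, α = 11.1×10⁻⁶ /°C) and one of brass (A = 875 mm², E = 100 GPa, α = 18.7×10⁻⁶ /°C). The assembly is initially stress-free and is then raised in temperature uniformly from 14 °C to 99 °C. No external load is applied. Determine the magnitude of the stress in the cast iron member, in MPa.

Equilibrium of a rigid end plate with no external load gives equal and opposite internal forces ±P in the two members. Since α_{brass} > α_{cast iron}, heating drives the brass into compression and the cast iron into tension.
Compatibility of the two members (thermal + elastic change equal): (α₁ − α₂)ΔT = P·[1/(A₁E₁) + 1/(A₂E₂)].
|α₁ − α₂|·ΔT = 7.6×10⁻⁶ × 85 = 0.000646.
1/(A₁E₁) + 1/(A₂E₂) = 1/(1175×119×10³) + 1/(875×100×10³) = 1.858×10⁻⁸ N⁻¹.
So P = 0.000646 / 1.858×10⁻⁸ = 34.77 kN.
σ_{cast iron} = P/A₁ = 34770/1175 = 29.59 MPa, tensile.

σ ≈ 29.6 MPa (tensile)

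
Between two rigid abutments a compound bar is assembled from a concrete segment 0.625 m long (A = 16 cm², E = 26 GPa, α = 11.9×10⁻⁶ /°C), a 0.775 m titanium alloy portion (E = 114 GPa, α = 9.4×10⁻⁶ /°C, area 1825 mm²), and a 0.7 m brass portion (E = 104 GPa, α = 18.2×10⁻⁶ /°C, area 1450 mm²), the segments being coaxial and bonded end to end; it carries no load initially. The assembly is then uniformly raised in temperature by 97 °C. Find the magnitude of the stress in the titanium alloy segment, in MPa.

σ ≈ 62.4 MPa (compressive)

Free thermal expansion of the whole bar: Σ αᵢΔT Lᵢ = 11.9×10⁻⁶×97×625 + 9.4×10⁻⁶×97×775 + 18.2×10⁻⁶×97×700 = 2.664 mm.
The rigid supports impose zero overall length change; the single axial force P common to all segments must satisfy P Σ Lᵢ/(AᵢEᵢ) = δ_free.
The series flexibility is Σ Lᵢ/(AᵢEᵢ) = 625/(1600×26×10³) + 775/(1825×114×10³) + 700/(1450×104×10³) = 2.339×10⁻⁵ mm/N.
P = 2.664 / 2.339×10⁻⁵ = 113900 N = 113.9 kN, compressive.
σ_{titanium alloy} = P / A = 113900 / 1825 = 62.4 MPa.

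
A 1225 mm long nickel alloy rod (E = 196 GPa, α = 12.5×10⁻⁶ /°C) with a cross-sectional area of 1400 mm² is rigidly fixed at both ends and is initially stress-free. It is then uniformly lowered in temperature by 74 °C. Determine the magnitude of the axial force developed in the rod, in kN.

Full restraint means ε = 0, so the stress is σ = EαΔT = 196×10³ × 12.5×10⁻⁶ × 74 = 181.3 MPa.
Axial force P = σA = 181.3 × 1400 = 253800 N = 253.8 kN, tensile.

P ≈ 254 kN (tensile)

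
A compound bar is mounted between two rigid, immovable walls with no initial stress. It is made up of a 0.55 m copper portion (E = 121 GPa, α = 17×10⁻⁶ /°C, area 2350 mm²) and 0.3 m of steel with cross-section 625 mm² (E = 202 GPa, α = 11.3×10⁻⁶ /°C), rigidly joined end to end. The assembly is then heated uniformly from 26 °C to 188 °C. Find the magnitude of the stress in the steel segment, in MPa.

σ ≈ 766 MPa (compressive)

Free thermal expansion of the whole bar: Σ αᵢΔT Lᵢ = 17×10⁻⁶×162×550 + 11.3×10⁻⁶×162×300 = 2.064 mm.
The walls prevent any net length change, so an axial force P (same in every segment) develops. Compatibility: P · Σ Lᵢ/(AᵢEᵢ) = δ_free.
The series flexibility is Σ Lᵢ/(AᵢEᵢ) = 550/(2350×121×10³) + 300/(625×202×10³) = 4.31×10⁻⁶ mm/N.
Hence P = δ_free / Σ(L/AE) = 2.064/4.31×10⁻⁶ = 478.8 kN (compressive).
σ_{steel} = P / A = 478800 / 625 = 766.1 MPa.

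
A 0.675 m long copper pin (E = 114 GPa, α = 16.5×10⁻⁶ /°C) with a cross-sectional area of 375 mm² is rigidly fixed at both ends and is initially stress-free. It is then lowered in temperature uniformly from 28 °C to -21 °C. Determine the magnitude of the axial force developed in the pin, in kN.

The ends cannot move, so σ = EαΔT = 114×10³ × 16.5×10⁻⁶ × 49 = 92.17 MPa.
Then P = σA = 92.17 × 375 mm² = 34.56 kN, tensile.

P ≈ 34.6 kN (tensile)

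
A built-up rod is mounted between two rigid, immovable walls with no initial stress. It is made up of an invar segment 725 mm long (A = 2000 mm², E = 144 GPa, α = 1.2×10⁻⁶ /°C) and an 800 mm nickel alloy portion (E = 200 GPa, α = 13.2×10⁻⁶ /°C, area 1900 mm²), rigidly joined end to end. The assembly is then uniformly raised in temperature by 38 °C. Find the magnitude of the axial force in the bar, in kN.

If the supports were absent, the total length change would be Σ αᵢΔT Lᵢ = 1.2×10⁻⁶×38×725 + 13.2×10⁻⁶×38×800 = 0.4343 mm.
Since the ends are fixed, an axial force P builds up, equal in every segment, with P · Σ Lᵢ/(AᵢEᵢ) = δ_free.
Σ Lᵢ/(AᵢEᵢ) = 725/(2000×144×10³) + 800/(1900×200×10³) = 4.623×10⁻⁶ mm/N.
So P = 0.4343 / 4.623×10⁻⁶ = 93.96 kN, compressive.

P ≈ 94 kN (compressive)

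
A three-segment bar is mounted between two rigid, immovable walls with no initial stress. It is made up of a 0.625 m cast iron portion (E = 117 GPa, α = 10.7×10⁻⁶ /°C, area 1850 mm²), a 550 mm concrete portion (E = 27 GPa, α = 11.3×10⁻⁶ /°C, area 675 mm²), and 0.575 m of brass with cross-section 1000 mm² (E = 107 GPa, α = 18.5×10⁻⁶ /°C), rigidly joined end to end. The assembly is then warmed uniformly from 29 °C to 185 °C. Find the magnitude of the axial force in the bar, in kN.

With the walls removed the bar would change length by δ_free = Σ αᵢΔT Lᵢ = 10.7×10⁻⁶×156×625 + 11.3×10⁻⁶×156×550 + 18.5×10⁻⁶×156×575 = 3.672 mm.
The walls prevent any net length change, so an axial force P (same in every segment) develops. Compatibility: P · Σ Lᵢ/(AᵢEᵢ) = δ_free.
Σ Lᵢ/(AᵢEᵢ) = 625/(1850×117×10³) + 550/(675×27×10³) + 575/(1000×107×10³) = 3.844×10⁻⁵ mm/N.
P = 3.672 / 3.844×10⁻⁵ = 95530 N = 95.53 kN, compressive.

P ≈ 95.5 kN (compressive)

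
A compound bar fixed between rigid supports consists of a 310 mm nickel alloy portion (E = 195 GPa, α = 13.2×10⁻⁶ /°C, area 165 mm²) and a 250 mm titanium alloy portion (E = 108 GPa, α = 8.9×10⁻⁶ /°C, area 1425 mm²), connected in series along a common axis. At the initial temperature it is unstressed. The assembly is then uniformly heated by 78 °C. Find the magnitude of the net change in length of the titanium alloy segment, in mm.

Free thermal expansion of the whole bar: Σ αᵢΔT Lᵢ = 13.2×10⁻⁶×78×310 + 8.9×10⁻⁶×78×250 = 0.4927 mm.
The rigid supports impose zero overall length change; the single axial force P common to all segments must satisfy P Σ Lᵢ/(AᵢEᵢ) = δ_free.
The series flexibility is Σ Lᵢ/(AᵢEᵢ) = 310/(165×195×10³) + 250/(1425×108×10³) = 1.126×10⁻⁵ mm/N.
So P = 0.4927 / 1.126×10⁻⁵ = 43.76 kN, compressive.
For the titanium alloy segment, free thermal change = 8.9×10⁻⁶×78×250 = 0.1735 mm and elastic change from P = 43760×250/(1425×108×10³) = 0.07109 mm; these oppose, so the net change is 0.102 mm (segment lengthens).

|ΔL| ≈ 0.102 mm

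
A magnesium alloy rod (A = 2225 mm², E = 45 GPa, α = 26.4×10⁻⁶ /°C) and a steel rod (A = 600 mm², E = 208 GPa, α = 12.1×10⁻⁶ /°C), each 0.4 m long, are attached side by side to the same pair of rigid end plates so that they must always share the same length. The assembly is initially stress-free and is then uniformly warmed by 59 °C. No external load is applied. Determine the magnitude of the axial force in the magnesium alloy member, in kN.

P ≈ 46.9 kN (compressive in the magnesium alloy)

The magnesium alloy has the larger α, so on heating it would change length more than the steel if both were free. The rigid plates force a common final length, so the magnesium alloy is put into compression and the steel into tension, with equal and opposite forces P (no external load).
Equating the net (thermal + elastic) strains gives |α₁ − α₂|·ΔT = P·[1/(A₁E₁) + 1/(A₂E₂)].
|α₁ − α₂|·ΔT = 14.3×10⁻⁶ × 59 = 0.0008437.
1/(A₁E₁) + 1/(A₂E₂) = 1/(2225×45×10³) + 1/(600×208×10³) = 1.8×10⁻⁸ N⁻¹.
So P = 0.0008437 / 1.8×10⁻⁸ = 46.87 kN.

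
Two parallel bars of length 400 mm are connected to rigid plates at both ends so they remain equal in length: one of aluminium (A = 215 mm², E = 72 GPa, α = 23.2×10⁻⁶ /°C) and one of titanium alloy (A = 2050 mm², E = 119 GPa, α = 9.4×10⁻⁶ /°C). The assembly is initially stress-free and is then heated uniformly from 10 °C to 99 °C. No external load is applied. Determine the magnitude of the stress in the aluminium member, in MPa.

Both members must finish at the same length. With the larger α, the aluminium tends to over-expand; the plates restrain it, putting the aluminium in compression and the titanium alloy in tension. With no external load the two internal forces are equal and opposite, magnitude P.
Equating the net (thermal + elastic) strains gives |α₁ − α₂|·ΔT = P·[1/(A₁E₁) + 1/(A₂E₂)].
|α₁ − α₂|·ΔT = 13.8×10⁻⁶ × 89 = 0.001228.
1/(A₁E₁) + 1/(A₂E₂) = 1/(215×72×10³) + 1/(2050×119×10³) = 6.87×10⁻⁸ N⁻¹.
P = 0.001228 / 6.87×10⁻⁸ = 17880 N = 17.88 kN.
σ_{aluminium} = P/A₁ = 17880/215 = 83.15 MPa, compressive.

σ ≈ 83.2 MPa (compressive)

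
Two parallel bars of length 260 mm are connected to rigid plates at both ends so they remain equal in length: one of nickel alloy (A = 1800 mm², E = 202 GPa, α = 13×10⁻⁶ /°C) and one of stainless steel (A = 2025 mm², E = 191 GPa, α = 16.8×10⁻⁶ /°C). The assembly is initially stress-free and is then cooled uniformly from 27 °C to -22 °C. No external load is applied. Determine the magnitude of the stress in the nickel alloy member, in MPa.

The stainless steel has the larger α, so on cooling it would change length more than the nickel alloy if both were free. The rigid plates force a common final length, so the stainless steel is put into tension and the nickel alloy into compression, with equal and opposite forces P (no external load).
Equating the net (thermal + elastic) strains gives |α₁ − α₂|·ΔT = P·[1/(A₁E₁) + 1/(A₂E₂)].
|α₁ − α₂|·ΔT = 3.8×10⁻⁶ × 49 = 0.0001862.
1/(A₁E₁) + 1/(A₂E₂) = 1/(1800×202×10³) + 1/(2025×191×10³) = 5.336×10⁻⁹ N⁻¹.
P = 0.0001862 / 5.336×10⁻⁹ = 34900 N = 34.9 kN.
σ_{nickel alloy} = P/A₁ = 34900/1800 = 19.39 MPa, compressive.

σ ≈ 19.4 MPa (compressive)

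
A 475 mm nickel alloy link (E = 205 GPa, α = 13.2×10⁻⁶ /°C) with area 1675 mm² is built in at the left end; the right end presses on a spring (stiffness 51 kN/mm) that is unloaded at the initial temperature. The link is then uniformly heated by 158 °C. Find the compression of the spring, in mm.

Free thermal expansion: δ_free = αΔT L = 13.2×10⁻⁶ × 158 × 475 = 0.9907 mm.
Let P be the compressive force at the spring. The link shortens elastically by PL/(AE) and the spring compresses by P/k; together these equal δ_free.
So P = δ_free / [L/(AE) + 1/k] = 0.9907 / [ 475/(1675×205×10³) + 1/(51×10³) ].
P = 0.9907 / 2.099×10⁻⁵ = 47190 N.
Spring compression = P/k = 47190/(51×10³) = 0.9254 mm.

δ ≈ 0.925 mm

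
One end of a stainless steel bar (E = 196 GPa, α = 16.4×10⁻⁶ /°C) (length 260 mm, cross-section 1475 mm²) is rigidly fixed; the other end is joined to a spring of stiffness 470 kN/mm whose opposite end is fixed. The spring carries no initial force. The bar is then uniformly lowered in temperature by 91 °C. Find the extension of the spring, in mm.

δ ≈ 0.273 mm

Free thermal contraction: δ_free = αΔT L = 16.4×10⁻⁶ × 91 × 260 = 0.388 mm.
Let P be the tensile force in the spring. The bar extends elastically by PL/(AE) and the spring stretches by P/k; together these equal δ_free.
So P = δ_free / [L/(AE) + 1/k] = 0.388 / [ 260/(1475×196×10³) + 1/(470×10³) ].
P = 0.388 / 3.027×10⁻⁶ = 128200 N.
Spring extension = P/k = 128200/(470×10³) = 0.2727 mm.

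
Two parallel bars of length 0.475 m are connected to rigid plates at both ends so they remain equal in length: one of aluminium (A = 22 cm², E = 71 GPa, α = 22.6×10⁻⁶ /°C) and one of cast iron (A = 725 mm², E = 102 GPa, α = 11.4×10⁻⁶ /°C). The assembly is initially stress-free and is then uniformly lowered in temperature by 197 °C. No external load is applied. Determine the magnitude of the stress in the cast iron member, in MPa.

Equilibrium of a rigid end plate with no external load gives equal and opposite internal forces ±P in the two members. Since α_{aluminium} > α_{cast iron}, cooling drives the aluminium into tension and the cast iron into compression.
Setting the final lengths equal and cancelling L: (α₁ − α₂)ΔT = P/(A₁E₁) + P/(A₂E₂).
|α₁ − α₂|·ΔT = 11.2×10⁻⁶ × 197 = 0.002206.
1/(A₁E₁) + 1/(A₂E₂) = 1/(2200×71×10³) + 1/(725×102×10³) = 1.992×10⁻⁸ N⁻¹.
So P = 0.002206 / 1.992×10⁻⁸ = 110.7 kN.
σ_{cast iron} = P/A₂ = 110700/725 = 152.7 MPa, compressive.

σ ≈ 153 MPa (compressive)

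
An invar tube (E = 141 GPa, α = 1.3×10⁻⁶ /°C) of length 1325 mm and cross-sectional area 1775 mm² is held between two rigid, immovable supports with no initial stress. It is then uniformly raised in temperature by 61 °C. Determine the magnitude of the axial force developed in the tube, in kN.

Full restraint means ε = 0, so the stress is σ = EαΔT = 141×10³ × 1.3×10⁻⁶ × 61 = 11.18 MPa.
P = AEαΔT = 1775 × 141×10³ × 1.3×10⁻⁶ × 61 = 19.85 kN (compressive).

P ≈ 19.8 kN (compressive)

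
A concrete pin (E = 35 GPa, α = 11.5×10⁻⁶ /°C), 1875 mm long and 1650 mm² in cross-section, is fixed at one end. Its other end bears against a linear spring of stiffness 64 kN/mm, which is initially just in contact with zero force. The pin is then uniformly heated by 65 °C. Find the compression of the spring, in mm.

δ ≈ 0.455 mm

The unrestrained thermal change is αΔT L = 11.5×10⁻⁶ × 65 × 1875 = 1.402 mm.
Let P be the compressive force at the spring. The pin shortens elastically by PL/(AE) and the spring compresses by P/k; together these equal δ_free.
P [ L/(AE) + 1/k ] = δ_free → P [ 1875/(1650×35×10³) + 1/(64×10³) ] = 1.402.
P = 1.402 / 4.809×10⁻⁵ = 29140 N.
Spring compression = P/k = 29140/(64×10³) = 0.4554 mm.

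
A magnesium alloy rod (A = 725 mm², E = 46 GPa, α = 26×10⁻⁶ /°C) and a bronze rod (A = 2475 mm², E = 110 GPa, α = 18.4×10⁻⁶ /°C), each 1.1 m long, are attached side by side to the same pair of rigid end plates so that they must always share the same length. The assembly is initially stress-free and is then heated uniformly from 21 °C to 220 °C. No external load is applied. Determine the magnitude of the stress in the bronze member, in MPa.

The magnesium alloy has the larger α, so on heating it would change length more than the bronze if both were free. The rigid plates force a common final length, so the magnesium alloy is put into compression and the bronze into tension, with equal and opposite forces P (no external load).
Setting the final lengths equal and cancelling L: (α₁ − α₂)ΔT = P/(A₁E₁) + P/(A₂E₂).
|α₁ − α₂|·ΔT = 7.6×10⁻⁶ × 199 = 0.001512.
1/(A₁E₁) + 1/(A₂E₂) = 1/(725×46×10³) + 1/(2475×110×10³) = 3.366×10⁻⁸ N⁻¹.
P = 0.001512 / 3.366×10⁻⁸ = 44930 N = 44.93 kN.
σ_{bronze} = P/A₂ = 44930/2475 = 18.16 MPa, tensile.

σ ≈ 18.2 MPa (tensile)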